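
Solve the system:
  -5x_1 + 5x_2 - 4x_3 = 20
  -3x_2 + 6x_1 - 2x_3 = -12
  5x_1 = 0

x_1 = 0, x_2 = 4, x_3 = 0

Row-reduce the augmented matrix:
R1 ← R1 / (-5).
R2 ← R2 − 6·R1.
R3 ← R3 − 5·R1.
R2 ← R2 / (3).
R1 ← R1 + 1·R2.
R3 ← R3 − 5·R2.
R3 ← R3 / (22/3).
R1 ← R1 + 22/15·R3.
R2 ← R2 + 34/15·R3.
Reading off the reduced rows gives x_1 = 0, x_2 = 4, x_3 = 0.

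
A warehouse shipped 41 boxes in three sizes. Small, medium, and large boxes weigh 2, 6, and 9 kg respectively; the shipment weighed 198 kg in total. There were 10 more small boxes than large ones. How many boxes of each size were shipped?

small boxes: 18, medium boxes: 15, large boxes: 8

Let s = small boxes, m = medium boxes, l = large boxes.
  s + m + l = 41
  2s + 6m + 9l = 198
  s - l = 10
Row-reduce the augmented matrix:
R2 ← R2 − 2·R1.
R3 ← R3 − 1·R1.
R2 ← R2 / (4).
R1 ← R1 − 1·R2.
R3 ← R3 + 1·R2.
R3 ← R3 / (-1/4).
R1 ← R1 + 3/4·R3.
R2 ← R2 − 7/4·R3.
Reading off the reduced rows gives s = 18, m = 15, l = 8.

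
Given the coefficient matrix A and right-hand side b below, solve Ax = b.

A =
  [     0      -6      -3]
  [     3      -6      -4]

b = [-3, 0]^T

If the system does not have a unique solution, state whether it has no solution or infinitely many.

Row-reduce:
Swap R1 and R2.
R1 ← R1 / (3).
R2 ← R2 / (-6).
R1 ← R1 + 2·R2.
Rank is 2 with 3 unknowns, leaving x_3 free.

infinitely many solutions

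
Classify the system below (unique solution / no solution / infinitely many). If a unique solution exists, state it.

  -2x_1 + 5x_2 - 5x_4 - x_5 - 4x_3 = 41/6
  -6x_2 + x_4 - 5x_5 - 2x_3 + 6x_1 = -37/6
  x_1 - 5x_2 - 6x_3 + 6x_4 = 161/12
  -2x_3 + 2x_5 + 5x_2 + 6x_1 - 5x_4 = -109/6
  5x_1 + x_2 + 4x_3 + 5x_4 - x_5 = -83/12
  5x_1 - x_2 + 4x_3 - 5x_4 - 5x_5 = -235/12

x_1 = -9/4, x_2 = 2/3, x_3 = -3/2, x_4 = 5/3, x_5 = -4/3

Row-reduce the augmented matrix:
R1 ← R1 / (-2).
R2 ← R2 − 6·R1.
R3 ← R3 − 1·R1.
R4 ← R4 − 6·R1.
R5 ← R5 − 5·R1.
R6 ← R6 − 5·R1.
R2 ← R2 / (9).
R1 ← R1 + 5/2·R2.
R3 ← R3 + 5/2·R2.
R4 ← R4 − 20·R2.
R5 ← R5 − 27/2·R2.
R6 ← R6 − 23/2·R2.
R3 ← R3 / (-107/9).
R1 ← R1 + 17/9·R3.
R2 ← R2 + 14/9·R3.
R4 ← R4 − 154/9·R3.
R5 ← R5 − 15·R3.
R6 ← R6 − 107/9·R3.
R4 ← R4 / (1129/107).
R1 ← R1 + 142/107·R4.
R2 ← R2 + 161/107·R4.
R3 ← R3 − 7/214·R4.
R5 ← R5 − 1392/107·R4.
R5 ← R5 / (-12182/1129).
R1 ← R1 − 370/1129·R5.
R2 ← R2 − 1469/1129·R5.
R3 ← R3 − 427/2258·R5.
R4 ← R4 − 1376/1129·R5.
R6 reduces to 0 = 0, so the extra equation is consistent.
Reading off the reduced rows gives x_1 = -9/4, x_2 = 2/3, x_3 = -3/2, x_4 = 5/3, x_5 = -4/3.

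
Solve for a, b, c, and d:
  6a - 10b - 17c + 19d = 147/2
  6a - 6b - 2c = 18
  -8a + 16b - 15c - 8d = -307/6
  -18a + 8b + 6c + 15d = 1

Row-reduce the augmented matrix:
R1 ← R1 / (6).
R2 ← R2 − 6·R1.
R3 ← R3 + 8·R1.
R4 ← R4 + 18·R1.
R2 ← R2 / (4).
R1 ← R1 + 5/3·R2.
R3 ← R3 − 8/3·R2.
R4 ← R4 + 22·R2.
R3 ← R3 / (-143/3).
R1 ← R1 − 41/12·R3.
R2 ← R2 − 15/4·R3.
R4 ← R4 − 75/2·R3.
R4 ← R4 / (-2545/286).
R1 ← R1 + 1487/572·R4.
R2 ← R2 + 1367/572·R4.
R3 ← R3 + 90/143·R4.
Reading off the reduced rows gives a = 1/3, b = -5/2, c = -1/2, d = 2.

a = 1/3, b = -5/2, c = -1/2, d = 2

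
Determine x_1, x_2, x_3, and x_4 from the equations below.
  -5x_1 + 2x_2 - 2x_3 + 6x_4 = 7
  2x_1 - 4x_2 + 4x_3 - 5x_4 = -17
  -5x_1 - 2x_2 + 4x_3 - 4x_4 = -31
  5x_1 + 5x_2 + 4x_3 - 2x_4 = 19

x_1 = 3, x_2 = 2, x_3 = 0, x_4 = 3

Row-reduce the augmented matrix:
R1 ← R1 / (-5).
R2 ← R2 − 2·R1.
R3 ← R3 + 5·R1.
R4 ← R4 − 5·R1.
R2 ← R2 / (-16/5).
R1 ← R1 + 2/5·R2.
R3 ← R3 + 4·R2.
R4 ← R4 − 7·R2.
R3 ← R3 / (2).
R2 ← R2 + 1·R3.
R4 ← R4 − 9·R3.
R4 ← R4 / (459/16).
R1 ← R1 + 7/8·R4.
R2 ← R2 + 41/16·R4.
R3 ← R3 + 27/8·R4.
Reading off the reduced rows gives x_1 = 3, x_2 = 2, x_3 = 0, x_4 = 3.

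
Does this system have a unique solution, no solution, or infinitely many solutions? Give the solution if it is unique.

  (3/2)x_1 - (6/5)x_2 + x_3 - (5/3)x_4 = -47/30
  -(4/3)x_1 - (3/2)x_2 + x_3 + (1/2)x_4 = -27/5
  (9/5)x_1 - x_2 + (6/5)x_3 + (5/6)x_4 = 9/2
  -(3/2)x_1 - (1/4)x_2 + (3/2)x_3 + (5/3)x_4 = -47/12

Row-reduce the augmented matrix:
R1 ← R1 / (3/2).
R2 ← R2 + 4/3·R1.
R3 ← R3 − 9/5·R1.
R4 ← R4 + 3/2·R1.
R2 ← R2 / (-77/30).
R1 ← R1 + 4/5·R2.
R3 ← R3 − 11/25·R2.
R4 ← R4 + 29/20·R2.
R3 ← R3 / (34/105).
R1 ← R1 − 6/77·R3.
R2 ← R2 + 170/231·R3.
R4 ← R4 − 331/231·R3.
R4 ← R4 / (-6305/561).
R1 ← R1 + 541/374·R4.
R2 ← R2 − 425/66·R4.
R3 ← R3 − 1679/204·R4.
Reading off the reduced rows gives x_1 = 3, x_2 = 1/3, x_3 = -2, x_4 = 11/5.

x_1 = 3, x_2 = 1/3, x_3 = -2, x_4 = 11/5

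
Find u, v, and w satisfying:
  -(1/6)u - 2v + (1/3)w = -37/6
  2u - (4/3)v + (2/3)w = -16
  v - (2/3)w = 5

Row-reduce the augmented matrix:
R1 ← R1 / (-1/6).
R2 ← R2 − 2·R1.
R2 ← R2 / (-76/3).
R1 ← R1 − 12·R2.
R3 ← R3 − 1·R2.
R3 ← R3 / (-55/114).
R1 ← R1 − 4/19·R3.
R2 ← R2 + 7/38·R3.
Reading off the reduced rows gives u = -5, v = 3, w = -3.

u = -5, v = 3, w = -3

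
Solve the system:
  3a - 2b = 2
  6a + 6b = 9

Row-reduce the augmented matrix:
R1 ← R1 / (3).
R2 ← R2 − 6·R1.
R2 ← R2 / (10).
R1 ← R1 + 2/3·R2.
Reading off the reduced rows gives a = 1, b = 1/2.

a = 1, b = 1/2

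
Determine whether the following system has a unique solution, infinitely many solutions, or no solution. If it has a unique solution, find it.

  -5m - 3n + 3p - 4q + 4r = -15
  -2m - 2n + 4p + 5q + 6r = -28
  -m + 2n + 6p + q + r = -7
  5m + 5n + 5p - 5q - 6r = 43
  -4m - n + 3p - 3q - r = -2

Row-reduce the augmented matrix:
R1 ← R1 / (-5).
R2 ← R2 + 2·R1.
R3 ← R3 + 1·R1.
R4 ← R4 − 5·R1.
R5 ← R5 + 4·R1.
R2 ← R2 / (-4/5).
R1 ← R1 − 3/5·R2.
R3 ← R3 − 13/5·R2.
R4 ← R4 − 2·R2.
R5 ← R5 − 7/5·R2.
R3 ← R3 / (29/2).
R1 ← R1 − 3/2·R3.
R2 ← R2 + 7/2·R3.
R4 ← R4 − 15·R3.
R5 ← R5 − 11/2·R3.
R4 ← R4 / (-480/29).
R1 ← R1 − 97/29·R4.
R2 ← R2 + 153/58·R4.
R3 ← R3 − 93/58·R4.
R5 ← R5 − 85/29·R4.
R5 ← R5 / (-49/16).
R1 ← R1 + 17/80·R5.
R2 ← R2 + 167/160·R5.
R3 ← R3 − 67/160·R5.
R4 ← R4 − 29/80·R5.
Reading off the reduced rows gives m = 4, n = -2, p = 1, q = -2, r = -3.

m = 4, n = -2, p = 1, q = -2, r = -3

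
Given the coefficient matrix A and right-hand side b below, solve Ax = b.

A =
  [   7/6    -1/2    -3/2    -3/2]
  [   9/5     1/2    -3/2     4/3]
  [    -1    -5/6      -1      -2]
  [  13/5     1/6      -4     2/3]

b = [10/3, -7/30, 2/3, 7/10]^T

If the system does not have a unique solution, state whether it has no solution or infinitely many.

Row-reduce:
R1 ← R1 / (7/6).
R2 ← R2 − 9/5·R1.
R3 ← R3 + 1·R1.
R4 ← R4 − 13/5·R1.
R2 ← R2 / (89/70).
R1 ← R1 + 3/7·R2.
R3 ← R3 + 53/42·R2.
R4 ← R4 − 269/210·R2.
R3 ← R3 / (-263/178).
R1 ← R1 + 90/89·R3.
R2 ← R2 − 57/89·R3.
R4 ← R4 + 263/178·R3.
Row 4 reduces to 0 = 1/2, a contradiction. The system is inconsistent.

no solution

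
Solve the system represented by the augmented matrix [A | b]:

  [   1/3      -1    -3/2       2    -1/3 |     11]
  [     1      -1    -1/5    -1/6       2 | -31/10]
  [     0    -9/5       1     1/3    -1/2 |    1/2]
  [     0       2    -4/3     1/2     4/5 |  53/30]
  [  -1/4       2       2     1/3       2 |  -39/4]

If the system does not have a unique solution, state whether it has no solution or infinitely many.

Row-reduce the augmented matrix:
R1 ← R1 / (1/3).
R2 ← R2 − 1·R1.
R5 ← R5 + 1/4·R1.
R2 ← R2 / (2).
R1 ← R1 + 3·R2.
R3 ← R3 + 9/5·R2.
R4 ← R4 − 2·R2.
R5 ← R5 − 5/4·R2.
R3 ← R3 / (487/100).
R1 ← R1 − 39/20·R3.
R2 ← R2 − 43/20·R3.
R4 ← R4 + 169/30·R3.
R5 ← R5 + 29/16·R3.
R4 ← R4 / (5543/8766).
R1 ← R1 + 1131/974·R4.
R2 ← R2 + 380/487·R4.
R3 ← R3 + 1565/1461·R4.
R5 ← R5 − 43783/11688·R4.
R5 ← R5 / (-299107/221720).
R1 ← R1 − 180277/55430·R5.
R2 ← R2 − 10579/11086·R5.
R3 ← R3 − 5742/5543·R5.
R4 ← R4 − 15114/27715·R5.
Reading off the reduced rows gives x_1 = 3, x_2 = 0, x_3 = -2, x_4 = 3, x_5 = -3.

x_1 = 3, x_2 = 0, x_3 = -2, x_4 = 3, x_5 = -3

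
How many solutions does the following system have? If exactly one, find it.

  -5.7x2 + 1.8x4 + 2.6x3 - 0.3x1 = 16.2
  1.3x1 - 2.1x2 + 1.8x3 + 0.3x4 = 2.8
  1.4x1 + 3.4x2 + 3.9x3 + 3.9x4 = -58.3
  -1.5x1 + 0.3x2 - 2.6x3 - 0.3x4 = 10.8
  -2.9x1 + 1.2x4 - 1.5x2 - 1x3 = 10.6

Row-reduce the augmented matrix:
R1 ← R1 / (-3/10).
R2 ← R2 − 13/10·R1.
R3 ← R3 − 7/5·R1.
R4 ← R4 + 3/2·R1.
R5 ← R5 + 29/10·R1.
R2 ← R2 / (-134/5).
R1 ← R1 − 19·R2.
R3 ← R3 + 116/5·R2.
R4 ← R4 − 144/5·R2.
R5 ← R5 − 268/5·R2.
R3 ← R3 / (9491/2010).
R1 ← R1 − 40/67·R3.
R2 ← R2 + 98/201·R3.
R4 ← R4 + 522/335·R3.
R4 ← R4 / (109101/94910).
R1 ← R1 + 35157/37964·R4.
R2 ← R2 − 9255/37964·R4.
R3 ← R3 − 10629/9491·R4.
R5 reduces to 0 = 0, so the extra equation is consistent.
Reading off the reduced rows gives x1 = -2, x2 = -6, x3 = -3, x4 = -6.

x1 = -2, x2 = -6, x3 = -3, x4 = -6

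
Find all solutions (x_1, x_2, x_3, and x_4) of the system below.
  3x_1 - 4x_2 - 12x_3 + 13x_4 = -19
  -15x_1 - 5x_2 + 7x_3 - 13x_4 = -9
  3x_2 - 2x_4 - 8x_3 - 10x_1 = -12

infinitely many solutions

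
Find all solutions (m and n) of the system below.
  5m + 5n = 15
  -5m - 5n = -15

Row-reduce:
R1 ← R1 / (5).
R2 ← R2 + 5·R1.
Rank is 1 with 2 unknowns, leaving n free.

infinitely many solutions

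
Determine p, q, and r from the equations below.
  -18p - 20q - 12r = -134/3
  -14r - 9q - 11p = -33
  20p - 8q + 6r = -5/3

p = 0, q = 4/3, r = 3/2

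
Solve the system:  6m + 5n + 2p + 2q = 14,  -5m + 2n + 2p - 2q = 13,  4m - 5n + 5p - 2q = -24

infinitely many solutions

Row-reduce:
R1 ← R1 / (6).
R2 ← R2 + 5·R1.
R3 ← R3 − 4·R1.
R2 ← R2 / (37/6).
R1 ← R1 − 5/6·R2.
R3 ← R3 + 25/3·R2.
R3 ← R3 / (319/37).
R1 ← R1 + 6/37·R3.
R2 ← R2 − 22/37·R3.
Rank is 3 with 4 unknowns, leaving q free.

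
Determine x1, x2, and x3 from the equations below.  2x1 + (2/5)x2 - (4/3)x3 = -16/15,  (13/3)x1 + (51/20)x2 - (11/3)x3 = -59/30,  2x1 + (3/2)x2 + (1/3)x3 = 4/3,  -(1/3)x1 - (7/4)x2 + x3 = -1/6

x1 = 0, x2 = 2/3, x3 = 1

Row-reduce the augmented matrix:
R1 ← R1 / (2).
R2 ← R2 − 13/3·R1.
R3 ← R3 − 2·R1.
R4 ← R4 + 1/3·R1.
R2 ← R2 / (101/60).
R1 ← R1 − 1/5·R2.
R3 ← R3 − 11/10·R2.
R4 ← R4 + 101/60·R2.
R3 ← R3 / (659/303).
R1 ← R1 + 58/101·R3.
R2 ← R2 + 140/303·R3.
R4 reduces to 0 = 0, so the extra equation is consistent.
Reading off the reduced rows gives x1 = 0, x2 = 2/3, x3 = 1.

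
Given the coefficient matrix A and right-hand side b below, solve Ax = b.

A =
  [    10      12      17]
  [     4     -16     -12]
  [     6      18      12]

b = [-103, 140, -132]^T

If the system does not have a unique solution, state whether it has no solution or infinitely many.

x_1 = 2, x_2 = -6, x_3 = -3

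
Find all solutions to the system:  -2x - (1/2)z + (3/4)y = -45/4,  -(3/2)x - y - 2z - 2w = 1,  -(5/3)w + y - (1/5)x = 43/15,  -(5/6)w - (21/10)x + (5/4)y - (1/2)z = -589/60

infinitely many solutions

Row-reduce:
R1 ← R1 / (-2).
R2 ← R2 + 3/2·R1.
R3 ← R3 + 1/5·R1.
R4 ← R4 + 21/10·R1.
R2 ← R2 / (-25/16).
R1 ← R1 + 3/8·R2.
R3 ← R3 − 37/40·R2.
R4 ← R4 − 37/80·R2.
R3 ← R3 / (-114/125).
R1 ← R1 − 16/25·R3.
R2 ← R2 − 26/25·R3.
R4 ← R4 + 57/125·R3.
Rank is 3 with 4 unknowns, leaving w free.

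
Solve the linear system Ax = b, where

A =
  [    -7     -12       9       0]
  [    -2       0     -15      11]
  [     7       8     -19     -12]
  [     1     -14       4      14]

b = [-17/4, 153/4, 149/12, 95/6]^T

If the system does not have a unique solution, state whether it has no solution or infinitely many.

x_1 = -1/2, x_2 = -2/3, x_3 = -7/4, x_4 = 1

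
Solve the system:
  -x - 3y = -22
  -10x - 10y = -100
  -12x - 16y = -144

Row-reduce the augmented matrix:
R1 ← R1 / (-1).
R2 ← R2 + 10·R1.
R3 ← R3 + 12·R1.
R2 ← R2 / (20).
R1 ← R1 − 3·R2.
R3 ← R3 − 20·R2.
R3 reduces to 0 = 0, so the extra equation is consistent.
Reading off the reduced rows gives x = 4, y = 6.

x = 4, y = 6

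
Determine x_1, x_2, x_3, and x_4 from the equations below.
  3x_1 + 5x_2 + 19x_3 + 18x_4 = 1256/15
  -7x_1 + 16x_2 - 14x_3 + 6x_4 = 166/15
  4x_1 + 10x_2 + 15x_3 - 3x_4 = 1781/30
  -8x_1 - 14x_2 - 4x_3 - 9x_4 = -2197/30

x_1 = 9/5, x_2 = 8/3, x_3 = 2, x_4 = 3/2

Row-reduce the augmented matrix:
R1 ← R1 / (3).
R2 ← R2 + 7·R1.
R3 ← R3 − 4·R1.
R4 ← R4 + 8·R1.
R2 ← R2 / (83/3).
R1 ← R1 − 5/3·R2.
R3 ← R3 − 10/3·R2.
R4 ← R4 + 2/3·R2.
R3 ← R3 / (-1161/83).
R1 ← R1 − 374/83·R3.
R2 ← R2 − 91/83·R3.
R4 ← R4 − 3934/83·R3.
R4 ← R4 / (-27449/387).
R1 ← R1 + 2884/387·R4.
R2 ← R2 + 323/387·R4.
R3 ← R3 − 907/387·R4.
Reading off the reduced rows gives x_1 = 9/5, x_2 = 8/3, x_3 = 2, x_4 = 3/2.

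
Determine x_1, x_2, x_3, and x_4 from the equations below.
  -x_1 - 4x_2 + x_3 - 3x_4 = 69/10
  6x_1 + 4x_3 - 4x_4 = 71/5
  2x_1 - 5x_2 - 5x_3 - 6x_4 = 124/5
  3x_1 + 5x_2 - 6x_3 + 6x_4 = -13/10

x_1 = 5/2, x_2 = -2, x_3 = -1, x_4 = -4/5

Row-reduce the augmented matrix:
R1 ← R1 / (-1).
R2 ← R2 − 6·R1.
R3 ← R3 − 2·R1.
R4 ← R4 − 3·R1.
R2 ← R2 / (-24).
R1 ← R1 − 4·R2.
R3 ← R3 + 13·R2.
R4 ← R4 + 7·R2.
R3 ← R3 / (-101/12).
R1 ← R1 − 2/3·R3.
R2 ← R2 + 5/12·R3.
R4 ← R4 + 71/12·R3.
R4 ← R4 / (351/101).
R1 ← R1 + 68/101·R4.
R2 ← R2 − 93/101·R4.
R3 ← R3 − 1/101·R4.
Reading off the reduced rows gives x_1 = 5/2, x_2 = -2, x_3 = -1, x_4 = -4/5.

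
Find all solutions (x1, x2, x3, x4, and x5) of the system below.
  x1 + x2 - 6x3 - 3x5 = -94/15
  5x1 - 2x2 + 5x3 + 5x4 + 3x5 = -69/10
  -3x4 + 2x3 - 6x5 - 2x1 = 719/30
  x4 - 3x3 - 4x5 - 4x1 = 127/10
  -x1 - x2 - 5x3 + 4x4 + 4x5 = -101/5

x1 = -2, x2 = 4/3, x3 = 7/3, x4 = 1/2, x5 = -14/5

Row-reduce the augmented matrix:
R2 ← R2 − 5·R1.
R3 ← R3 + 2·R1.
R4 ← R4 + 4·R1.
R5 ← R5 + 1·R1.
R2 ← R2 / (-7).
R1 ← R1 − 1·R2.
R3 ← R3 − 2·R2.
R4 ← R4 − 4·R2.
Swap R3 and R4.
R3 ← R3 / (-7).
R1 ← R1 + 1·R3.
R2 ← R2 + 5·R3.
R5 ← R5 + 11·R3.
R4 ← R4 / (-11/7).
R1 ← R1 − 8/49·R4.
R2 ← R2 + 170/49·R4.
R3 ← R3 + 27/49·R4.
R5 ← R5 + 101/49·R4.
R5 ← R5 / (1461/77).
R1 ← R1 + 25/77·R5.
R2 ← R2 − 1282/77·R5.
R3 ← R3 − 248/77·R5.
R4 ← R4 − 48/11·R5.
Reading off the reduced rows gives x1 = -2, x2 = 4/3, x3 = 7/3, x4 = 1/2, x5 = -14/5.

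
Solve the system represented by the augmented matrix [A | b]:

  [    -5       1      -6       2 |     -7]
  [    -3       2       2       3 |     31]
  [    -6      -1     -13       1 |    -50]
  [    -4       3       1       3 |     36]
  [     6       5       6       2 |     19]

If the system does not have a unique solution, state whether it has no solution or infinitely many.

Row-reduce the augmented matrix:
R1 ← R1 / (-5).
R2 ← R2 + 3·R1.
R3 ← R3 + 6·R1.
R4 ← R4 + 4·R1.
R5 ← R5 − 6·R1.
R2 ← R2 / (7/5).
R1 ← R1 + 1/5·R2.
R3 ← R3 + 11/5·R2.
R4 ← R4 − 11/5·R2.
R5 ← R5 − 31/5·R2.
R3 ← R3 / (3).
R1 ← R1 − 2·R3.
R2 ← R2 − 4·R3.
R4 ← R4 + 3·R3.
R5 ← R5 + 26·R3.
Swap R4 and R5.
R4 ← R4 / (185/21).
R1 ← R1 + 23/21·R4.
R2 ← R2 + 13/21·R4.
R3 ← R3 − 10/21·R4.
R5 reduces to 0 = 0, so the extra equation is consistent.
Reading off the reduced rows gives x_1 = -6, x_2 = 5, x_3 = 6, x_4 = -3.

x_1 = -6, x_2 = 5, x_3 = 6, x_4 = -3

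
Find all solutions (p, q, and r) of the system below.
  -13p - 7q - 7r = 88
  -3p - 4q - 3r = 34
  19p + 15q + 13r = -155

no solution

Row-reduce:
R1 ← R1 / (-13).
R2 ← R2 + 3·R1.
R3 ← R3 − 19·R1.
R2 ← R2 / (-31/13).
R1 ← R1 − 7/13·R2.
R3 ← R3 − 62/13·R2.
Row 3 reduces to 0 = 1, a contradiction. The system is inconsistent.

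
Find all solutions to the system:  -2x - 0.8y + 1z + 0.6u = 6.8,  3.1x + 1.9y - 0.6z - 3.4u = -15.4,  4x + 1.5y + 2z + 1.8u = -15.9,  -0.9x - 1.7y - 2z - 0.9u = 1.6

Row-reduce the augmented matrix:
R1 ← R1 / (-2).
R2 ← R2 − 31/10·R1.
R3 ← R3 − 4·R1.
R4 ← R4 + 9/10·R1.
R2 ← R2 / (33/50).
R1 ← R1 − 2/5·R2.
R3 ← R3 + 1/10·R2.
R4 ← R4 + 67/50·R2.
R3 ← R3 / (547/132).
R1 ← R1 + 71/66·R3.
R2 ← R2 − 95/66·R3.
R4 ← R4 + 86/165·R3.
R4 ← R4 / (-160123/27350).
R1 ← R1 − 5138/2735·R4.
R2 ← R2 + 2546/547·R4.
R3 ← R3 − 1733/2735·R4.
Reading off the reduced rows gives x = -5, y = 3, z = -2, u = 2.

x = -5, y = 3, z = -2, u = 2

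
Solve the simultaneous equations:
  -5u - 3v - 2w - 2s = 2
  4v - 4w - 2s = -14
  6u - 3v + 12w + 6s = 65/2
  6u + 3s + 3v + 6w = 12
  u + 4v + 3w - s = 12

no solution

Row-reduce:
R1 ← R1 / (-5).
R3 ← R3 − 6·R1.
R4 ← R4 − 6·R1.
R5 ← R5 − 1·R1.
R2 ← R2 / (4).
R1 ← R1 − 3/5·R2.
R3 ← R3 + 33/5·R2.
R4 ← R4 + 3/5·R2.
R5 ← R5 − 17/5·R2.
R3 ← R3 / (3).
R1 ← R1 − 1·R3.
R2 ← R2 + 1·R3.
R4 ← R4 − 3·R3.
R5 ← R5 − 6·R3.
Swap R4 and R5.
R4 ← R4 / (-3/10).
R1 ← R1 − 3/5·R4.
R2 ← R2 + 2/5·R4.
R3 ← R3 − 1/10·R4.
Row 5 reduces to 0 = 1/2, a contradiction. The system is inconsistent.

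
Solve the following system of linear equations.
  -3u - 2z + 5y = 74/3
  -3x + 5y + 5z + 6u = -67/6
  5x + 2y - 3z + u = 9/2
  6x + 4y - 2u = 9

Row-reduce the augmented matrix:
Swap R1 and R2.
R1 ← R1 / (-3).
R3 ← R3 − 5·R1.
R4 ← R4 − 6·R1.
R2 ← R2 / (5).
R1 ← R1 + 5/3·R2.
R3 ← R3 − 31/3·R2.
R4 ← R4 − 14·R2.
R3 ← R3 / (142/15).
R1 ← R1 + 7/3·R3.
R2 ← R2 + 2/5·R3.
R4 ← R4 − 78/5·R3.
R4 ← R4 / (-706/71).
R1 ← R1 − 88/71·R4.
R2 ← R2 − 9/71·R4.
R3 ← R3 − 129/71·R4.
Reading off the reduced rows gives x = -1, y = 5/2, z = -7/3, u = -5/2.

x = -1, y = 5/2, z = -7/3, u = -5/2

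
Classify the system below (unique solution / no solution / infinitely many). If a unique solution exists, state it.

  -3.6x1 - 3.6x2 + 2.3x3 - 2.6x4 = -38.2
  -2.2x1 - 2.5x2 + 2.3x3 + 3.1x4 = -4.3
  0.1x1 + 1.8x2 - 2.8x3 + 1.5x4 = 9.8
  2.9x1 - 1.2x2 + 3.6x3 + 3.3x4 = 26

Row-reduce the augmented matrix:
R1 ← R1 / (-18/5).
R2 ← R2 + 11/5·R1.
R3 ← R3 − 1/10·R1.
R4 ← R4 − 29/10·R1.
R2 ← R2 / (-3/10).
R1 ← R1 − 1·R2.
R3 ← R3 − 17/10·R2.
R4 ← R4 + 41/10·R2.
R3 ← R3 / (2519/1080).
R1 ← R1 − 253/108·R3.
R2 ← R2 + 161/54·R3.
R4 ← R4 + 7313/1080·R3.
R4 ← R4 / (46366/2519).
R1 ← R1 + 2695/229·R4.
R2 ← R2 − 50783/2519·R4.
R3 ← R3 − 30238/2519·R4.
Reading off the reduced rows gives x1 = 4, x2 = 5, x3 = 2, x4 = 4.

x1 = 4, x2 = 5, x3 = 2, x4 = 4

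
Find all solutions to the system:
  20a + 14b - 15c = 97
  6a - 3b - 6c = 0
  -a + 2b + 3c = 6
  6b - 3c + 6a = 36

no solution

Row-reduce:
R1 ← R1 / (20).
R2 ← R2 − 6·R1.
R3 ← R3 + 1·R1.
R4 ← R4 − 6·R1.
R2 ← R2 / (-36/5).
R1 ← R1 − 7/10·R2.
R3 ← R3 − 27/10·R2.
R4 ← R4 − 9/5·R2.
R3 ← R3 / (27/16).
R1 ← R1 + 43/48·R3.
R2 ← R2 − 5/24·R3.
R4 ← R4 − 9/8·R3.
Row 4 reduces to 0 = -1/3, a contradiction. The system is inconsistent.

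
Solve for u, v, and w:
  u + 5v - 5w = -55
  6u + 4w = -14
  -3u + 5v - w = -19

Row-reduce the augmented matrix:
R2 ← R2 − 6·R1.
R3 ← R3 + 3·R1.
R2 ← R2 / (-30).
R1 ← R1 − 5·R2.
R3 ← R3 − 20·R2.
R3 ← R3 / (20/3).
R1 ← R1 − 2/3·R3.
R2 ← R2 + 17/15·R3.
Reading off the reduced rows gives u = -5, v = -6, w = 4.

u = -5, v = -6, w = 4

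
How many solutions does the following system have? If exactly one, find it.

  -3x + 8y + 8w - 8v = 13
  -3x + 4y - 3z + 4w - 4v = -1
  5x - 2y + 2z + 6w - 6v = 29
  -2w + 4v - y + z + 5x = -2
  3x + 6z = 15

infinitely many solutions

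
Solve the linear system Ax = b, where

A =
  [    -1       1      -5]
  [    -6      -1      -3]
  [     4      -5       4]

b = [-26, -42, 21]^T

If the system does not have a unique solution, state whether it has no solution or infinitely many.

x_1 = 4, x_2 = 3, x_3 = 5

Row-reduce the augmented matrix:
R1 ← R1 / (-1).
R2 ← R2 + 6·R1.
R3 ← R3 − 4·R1.
R2 ← R2 / (-7).
R1 ← R1 + 1·R2.
R3 ← R3 + 1·R2.
R3 ← R3 / (-139/7).
R1 ← R1 − 8/7·R3.
R2 ← R2 + 27/7·R3.
Reading off the reduced rows gives x_1 = 4, x_2 = 3, x_3 = 5.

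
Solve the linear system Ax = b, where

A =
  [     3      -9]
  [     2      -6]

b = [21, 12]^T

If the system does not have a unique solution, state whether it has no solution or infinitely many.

Row-reduce:
R1 ← R1 / (3).
R2 ← R2 − 2·R1.
Row 2 reduces to 0 = -2, a contradiction. The system is inconsistent.

no solution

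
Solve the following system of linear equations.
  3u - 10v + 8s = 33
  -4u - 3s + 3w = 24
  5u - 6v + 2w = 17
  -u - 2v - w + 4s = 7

Row-reduce:
R1 ← R1 / (3).
R2 ← R2 + 4·R1.
R3 ← R3 − 5·R1.
R4 ← R4 + 1·R1.
R2 ← R2 / (-40/3).
R1 ← R1 + 10/3·R2.
R3 ← R3 − 32/3·R2.
R4 ← R4 + 16/3·R2.
R3 ← R3 / (22/5).
R1 ← R1 + 3/4·R3.
R2 ← R2 + 9/40·R3.
R4 ← R4 + 11/5·R3.
Row 4 reduces to 0 = -1, a contradiction. The system is inconsistent.

no solution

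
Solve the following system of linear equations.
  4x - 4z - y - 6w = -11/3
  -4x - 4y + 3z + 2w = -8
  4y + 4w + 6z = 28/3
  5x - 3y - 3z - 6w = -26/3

x = -1/3, y = 7/3, z = 0, w = 0

Row-reduce the augmented matrix:
R1 ← R1 / (4).
R2 ← R2 + 4·R1.
R4 ← R4 − 5·R1.
R2 ← R2 / (-5).
R1 ← R1 + 1/4·R2.
R3 ← R3 − 4·R2.
R4 ← R4 + 7/4·R2.
R3 ← R3 / (26/5).
R1 ← R1 + 19/20·R3.
R2 ← R2 − 1/5·R3.
R4 ← R4 − 47/20·R3.
R4 ← R4 / (33/13).
R1 ← R1 + 15/13·R4.
R2 ← R2 − 10/13·R4.
R3 ← R3 − 2/13·R4.
Reading off the reduced rows gives x = -1/3, y = 7/3, z = 0, w = 0.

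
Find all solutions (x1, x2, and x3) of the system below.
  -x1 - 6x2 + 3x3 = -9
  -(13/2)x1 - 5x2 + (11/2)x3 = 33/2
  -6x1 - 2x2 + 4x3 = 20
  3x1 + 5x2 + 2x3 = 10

Row-reduce:
R1 ← R1 / (-1).
R2 ← R2 + 13/2·R1.
R3 ← R3 + 6·R1.
R4 ← R4 − 3·R1.
R2 ← R2 / (34).
R1 ← R1 − 6·R2.
R3 ← R3 − 34·R2.
R4 ← R4 + 13·R2.
Swap R3 and R4.
R3 ← R3 / (96/17).
R1 ← R1 + 9/17·R3.
R2 ← R2 + 7/17·R3.
Row 4 reduces to 0 = -1, a contradiction. The system is inconsistent.

no solution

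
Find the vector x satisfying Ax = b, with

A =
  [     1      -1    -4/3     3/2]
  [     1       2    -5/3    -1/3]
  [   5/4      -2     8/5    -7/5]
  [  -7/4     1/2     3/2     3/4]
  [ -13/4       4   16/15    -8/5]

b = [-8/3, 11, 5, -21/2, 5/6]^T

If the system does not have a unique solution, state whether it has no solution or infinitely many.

no solution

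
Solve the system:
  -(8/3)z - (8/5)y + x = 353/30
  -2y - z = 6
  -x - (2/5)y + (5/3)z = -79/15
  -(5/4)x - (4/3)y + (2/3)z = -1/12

no solution

Row-reduce:
R3 ← R3 + 1·R1.
R4 ← R4 + 5/4·R1.
R2 ← R2 / (-2).
R1 ← R1 + 8/5·R2.
R3 ← R3 + 2·R2.
R4 ← R4 + 10/3·R2.
Swap R3 and R4.
R3 ← R3 / (-1).
R1 ← R1 + 28/15·R3.
R2 ← R2 − 1/2·R3.
Row 4 reduces to 0 = 1/2, a contradiction. The system is inconsistent.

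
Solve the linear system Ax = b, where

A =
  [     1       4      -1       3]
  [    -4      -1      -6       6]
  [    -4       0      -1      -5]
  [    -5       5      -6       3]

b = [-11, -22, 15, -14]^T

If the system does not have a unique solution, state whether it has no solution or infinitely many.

Row-reduce the augmented matrix:
R2 ← R2 + 4·R1.
R3 ← R3 + 4·R1.
R4 ← R4 + 5·R1.
R2 ← R2 / (15).
R1 ← R1 − 4·R2.
R3 ← R3 − 16·R2.
R4 ← R4 − 25·R2.
R3 ← R3 / (17/3).
R1 ← R1 − 5/3·R3.
R2 ← R2 + 2/3·R3.
R4 ← R4 − 17/3·R3.
R4 ← R4 / (1/5).
R1 ← R1 − 152/85·R4.
R2 ← R2 + 4/17·R4.
R3 ← R3 + 183/85·R4.
Reading off the reduced rows gives x_1 = -2, x_2 = 0, x_3 = 3, x_4 = -2.

x_1 = -2, x_2 = 0, x_3 = 3, x_4 = -2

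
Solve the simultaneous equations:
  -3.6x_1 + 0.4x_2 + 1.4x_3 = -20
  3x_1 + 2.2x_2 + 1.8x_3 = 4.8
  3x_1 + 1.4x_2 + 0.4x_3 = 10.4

x_1 = 4, x_2 = 0, x_3 = -4

Row-reduce the augmented matrix:
R1 ← R1 / (-18/5).
R2 ← R2 − 3·R1.
R3 ← R3 − 3·R1.
R2 ← R2 / (38/15).
R1 ← R1 + 1/9·R2.
R3 ← R3 − 26/15·R2.
R3 ← R3 / (-44/95).
R1 ← R1 + 59/228·R3.
R2 ← R2 − 89/76·R3.
Reading off the reduced rows gives x_1 = 4, x_2 = 0, x_3 = -4.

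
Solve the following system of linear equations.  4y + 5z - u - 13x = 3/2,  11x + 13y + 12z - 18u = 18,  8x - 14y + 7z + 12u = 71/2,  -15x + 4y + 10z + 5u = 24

x = 1, y = 1, z = 5/2, u = 2

Row-reduce the augmented matrix:
R1 ← R1 / (-13).
R2 ← R2 − 11·R1.
R3 ← R3 − 8·R1.
R4 ← R4 + 15·R1.
R2 ← R2 / (213/13).
R1 ← R1 + 4/13·R2.
R3 ← R3 + 150/13·R2.
R4 ← R4 + 8/13·R2.
R3 ← R3 / (1527/71).
R1 ← R1 + 17/213·R3.
R2 ← R2 − 211/213·R3.
R4 ← R4 − 1031/213·R3.
R4 ← R4 / (26894/4581).
R1 ← R1 + 1301/4581·R4.
R2 ← R2 + 4871/4581·R4.
R3 ← R3 + 134/1527·R4.
Reading off the reduced rows gives x = 1, y = 1, z = 5/2, u = 2.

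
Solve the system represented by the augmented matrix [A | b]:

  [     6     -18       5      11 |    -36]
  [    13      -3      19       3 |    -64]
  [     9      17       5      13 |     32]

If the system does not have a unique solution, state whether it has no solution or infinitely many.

infinitely many solutions

Row-reduce:
R1 ← R1 / (6).
R2 ← R2 − 13·R1.
R3 ← R3 − 9·R1.
R2 ← R2 / (36).
R1 ← R1 + 3·R2.
R3 ← R3 − 44·R2.
R3 ← R3 / (-337/27).
R1 ← R1 − 109/72·R3.
R2 ← R2 − 49/216·R3.
Rank is 3 with 4 unknowns, leaving x_4 free.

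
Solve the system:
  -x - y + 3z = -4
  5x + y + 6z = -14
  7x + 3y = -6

infinitely many solutions

Row-reduce:
R1 ← R1 / (-1).
R2 ← R2 − 5·R1.
R3 ← R3 − 7·R1.
R2 ← R2 / (-4).
R1 ← R1 − 1·R2.
R3 ← R3 + 4·R2.
Rank is 2 with 3 unknowns, leaving z free.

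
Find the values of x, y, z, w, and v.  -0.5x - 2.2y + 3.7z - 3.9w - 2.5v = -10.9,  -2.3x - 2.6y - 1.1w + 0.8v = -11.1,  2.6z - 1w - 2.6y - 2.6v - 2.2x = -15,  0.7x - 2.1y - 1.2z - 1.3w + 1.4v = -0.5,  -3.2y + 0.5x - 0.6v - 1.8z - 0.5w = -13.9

x = 5, y = 0, z = 6, w = 4, v = 6

Row-reduce the augmented matrix:
R1 ← R1 / (-1/2).
R2 ← R2 + 23/10·R1.
R3 ← R3 + 11/5·R1.
R4 ← R4 − 7/10·R1.
R5 ← R5 − 1/2·R1.
R2 ← R2 / (188/25).
R1 ← R1 − 22/5·R2.
R3 ← R3 − 177/25·R2.
R4 ← R4 + 259/50·R2.
R5 ← R5 + 27/5·R2.
R3 ← R3 / (4407/1880).
R1 ← R1 − 481/188·R3.
R2 ← R2 + 851/376·R3.
R4 ← R4 + 29117/3760·R3.
R5 ← R5 + 3881/376·R3.
R4 ← R4 / (128872/22035).
R1 ← R1 + 809/339·R4.
R2 ← R2 − 11168/4407·R4.
R3 ← R3 − 574/4407·R4.
R5 ← R5 − 199129/22035·R4.
R5 ← R5 / (-242815/128872).
R1 ← R1 + 53137/128872·R5.
R2 ← R2 − 5736/16109·R5.
R3 ← R3 + 81489/64436·R5.
R4 ← R4 + 91083/128872·R5.
Reading off the reduced rows gives x = 5, y = 0, z = 6, w = 4, v = 6.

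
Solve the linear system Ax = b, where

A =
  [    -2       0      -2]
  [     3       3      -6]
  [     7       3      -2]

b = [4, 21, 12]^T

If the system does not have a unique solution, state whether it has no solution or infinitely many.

Row-reduce:
R1 ← R1 / (-2).
R2 ← R2 − 3·R1.
R3 ← R3 − 7·R1.
R2 ← R2 / (3).
R3 ← R3 − 3·R2.
Row 3 reduces to 0 = -1, a contradiction. The system is inconsistent.

no solution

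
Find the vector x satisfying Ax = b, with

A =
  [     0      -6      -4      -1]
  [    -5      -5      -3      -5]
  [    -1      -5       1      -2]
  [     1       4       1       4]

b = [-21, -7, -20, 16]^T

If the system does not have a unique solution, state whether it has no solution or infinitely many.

x_1 = -3, x_2 = 4, x_3 = -1, x_4 = 1

Row-reduce the augmented matrix:
Swap R1 and R2.
R1 ← R1 / (-5).
R3 ← R3 + 1·R1.
R4 ← R4 − 1·R1.
R2 ← R2 / (-6).
R1 ← R1 − 1·R2.
R3 ← R3 + 4·R2.
R4 ← R4 − 3·R2.
R3 ← R3 / (64/15).
R1 ← R1 + 1/15·R3.
R2 ← R2 − 2/3·R3.
R4 ← R4 + 8/5·R3.
R4 ← R4 / (19/8).
R1 ← R1 − 53/64·R4.
R2 ← R2 − 7/32·R4.
R3 ← R3 + 5/64·R4.
Reading off the reduced rows gives x_1 = -3, x_2 = 4, x_3 = -1, x_4 = 1.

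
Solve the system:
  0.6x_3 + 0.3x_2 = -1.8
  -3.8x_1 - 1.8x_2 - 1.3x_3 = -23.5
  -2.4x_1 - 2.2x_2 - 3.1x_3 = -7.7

Row-reduce the augmented matrix:
Swap R1 and R2.
R1 ← R1 / (-19/5).
R3 ← R3 + 12/5·R1.
R2 ← R2 / (3/10).
R1 ← R1 − 9/19·R2.
R3 ← R3 + 101/95·R2.
R3 ← R3 / (-29/190).
R1 ← R1 + 23/38·R3.
R2 ← R2 − 2·R3.
Reading off the reduced rows gives x_1 = 6, x_2 = 4, x_3 = -5.

x_1 = 6, x_2 = 4, x_3 = -5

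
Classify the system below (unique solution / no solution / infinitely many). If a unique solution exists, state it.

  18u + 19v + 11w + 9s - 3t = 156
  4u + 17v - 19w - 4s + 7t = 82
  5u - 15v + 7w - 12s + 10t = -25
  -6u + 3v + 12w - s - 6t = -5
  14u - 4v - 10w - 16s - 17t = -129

Row-reduce the augmented matrix:
R1 ← R1 / (18).
R2 ← R2 − 4·R1.
R3 ← R3 − 5·R1.
R4 ← R4 + 6·R1.
R5 ← R5 − 14·R1.
R2 ← R2 / (115/9).
R1 ← R1 − 19/18·R2.
R3 ← R3 + 365/18·R2.
R4 ← R4 − 28/3·R2.
R5 ← R5 + 169/9·R2.
R3 ← R3 / (-692/23).
R1 ← R1 − 274/115·R3.
R2 ← R2 + 193/115·R3.
R4 ← R4 − 3603/115·R3.
R5 ← R5 + 5758/115·R3.
R4 ← R4 / (-128933/6920).
R1 ← R1 + 3137/3460·R4.
R2 ← R2 − 6023/6920·R4.
R3 ← R3 − 1105/1384·R4.
R5 ← R5 − 28229/3460·R4.
R5 ← R5 / (-4732545/128933).
R1 ← R1 − 60477/128933·R5.
R2 ← R2 + 19690/128933·R5.
R3 ← R3 + 35851/128933·R5.
R4 ← R4 + 78546/128933·R5.
Reading off the reduced rows gives u = 2, v = 5, w = 2, s = 2, t = 5.

u = 2, v = 5, w = 2, s = 2, t = 5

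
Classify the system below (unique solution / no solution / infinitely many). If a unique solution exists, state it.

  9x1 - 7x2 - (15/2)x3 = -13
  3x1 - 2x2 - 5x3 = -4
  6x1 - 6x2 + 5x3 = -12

no solution

Row-reduce:
R1 ← R1 / (9).
R2 ← R2 − 3·R1.
R3 ← R3 − 6·R1.
R2 ← R2 / (1/3).
R1 ← R1 + 7/9·R2.
R3 ← R3 + 4/3·R2.
Row 3 reduces to 0 = -2, a contradiction. The system is inconsistent.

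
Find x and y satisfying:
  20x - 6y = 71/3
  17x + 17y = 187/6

x = 4/3, y = 1/2

Row-reduce the augmented matrix:
R1 ← R1 / (20).
R2 ← R2 − 17·R1.
R2 ← R2 / (221/10).
R1 ← R1 + 3/10·R2.
Reading off the reduced rows gives x = 4/3, y = 1/2.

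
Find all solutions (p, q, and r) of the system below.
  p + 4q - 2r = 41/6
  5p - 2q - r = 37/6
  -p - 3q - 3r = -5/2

p = 3/2, q = 1, r = -2/3

Row-reduce the augmented matrix:
R2 ← R2 − 5·R1.
R3 ← R3 + 1·R1.
R2 ← R2 / (-22).
R1 ← R1 − 4·R2.
R3 ← R3 − 1·R2.
R3 ← R3 / (-101/22).
R1 ← R1 + 4/11·R3.
R2 ← R2 + 9/22·R3.
Reading off the reduced rows gives p = 3/2, q = 1, r = -2/3.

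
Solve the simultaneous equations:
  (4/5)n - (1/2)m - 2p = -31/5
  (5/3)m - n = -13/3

infinitely many solutions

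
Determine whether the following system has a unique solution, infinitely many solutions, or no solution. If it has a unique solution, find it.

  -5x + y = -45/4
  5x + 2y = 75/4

Row-reduce the augmented matrix:
R1 ← R1 / (-5).
R2 ← R2 − 5·R1.
R2 ← R2 / (3).
R1 ← R1 + 1/5·R2.
Reading off the reduced rows gives x = 11/4, y = 5/2.

x = 11/4, y = 5/2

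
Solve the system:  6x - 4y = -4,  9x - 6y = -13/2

no solution

Row-reduce:
R1 ← R1 / (6).
R2 ← R2 − 9·R1.
Row 2 reduces to 0 = -1/2, a contradiction. The system is inconsistent.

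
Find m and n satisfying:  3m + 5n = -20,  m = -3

m = -3, n = -11/5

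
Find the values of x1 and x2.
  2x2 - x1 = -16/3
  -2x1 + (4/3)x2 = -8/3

x1 = -2/3, x2 = -3

From equation 1: x1 = 16/3 + 2·x2.
Substitute into equation 2 and solve: x2 = -3.
Then x1 = -2/3.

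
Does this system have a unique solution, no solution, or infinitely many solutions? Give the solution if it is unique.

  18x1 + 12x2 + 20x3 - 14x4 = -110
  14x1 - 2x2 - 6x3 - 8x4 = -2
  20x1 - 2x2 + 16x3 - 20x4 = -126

infinitely many solutions

Row-reduce:
R1 ← R1 / (18).
R2 ← R2 − 14·R1.
R3 ← R3 − 20·R1.
R2 ← R2 / (-34/3).
R1 ← R1 − 2/3·R2.
R3 ← R3 + 46/3·R2.
R3 ← R3 / (390/17).
R1 ← R1 + 8/51·R3.
R2 ← R2 − 97/51·R3.
Rank is 3 with 4 unknowns, leaving x4 free.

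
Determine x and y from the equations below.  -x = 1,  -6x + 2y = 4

Row-reduce the augmented matrix:
R1 ← R1 / (-1).
R2 ← R2 + 6·R1.
R2 ← R2 / (2).
Reading off the reduced rows gives x = -1, y = -1.

x = -1, y = -1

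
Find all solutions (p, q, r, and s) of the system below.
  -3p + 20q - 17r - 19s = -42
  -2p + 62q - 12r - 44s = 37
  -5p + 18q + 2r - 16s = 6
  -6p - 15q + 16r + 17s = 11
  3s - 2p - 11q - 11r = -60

Row-reduce:
R1 ← R1 / (-3).
R2 ← R2 + 2·R1.
R3 ← R3 + 5·R1.
R4 ← R4 + 6·R1.
R5 ← R5 + 2·R1.
R2 ← R2 / (146/3).
R1 ← R1 + 20/3·R2.
R3 ← R3 + 46/3·R2.
R4 ← R4 + 55·R2.
R5 ← R5 + 73/3·R2.
R3 ← R3 / (2199/73).
R1 ← R1 − 407/73·R3.
R2 ← R2 + 1/73·R3.
R4 ← R4 − 3595/73·R3.
R4 ← R4 / (7415/733).
R1 ← R1 − 710/733·R4.
R2 ← R2 + 470/733·R4.
R3 ← R3 − 141/733·R4.
Row 5 reduces to 0 = 1/2, a contradiction. The system is inconsistent.

no solution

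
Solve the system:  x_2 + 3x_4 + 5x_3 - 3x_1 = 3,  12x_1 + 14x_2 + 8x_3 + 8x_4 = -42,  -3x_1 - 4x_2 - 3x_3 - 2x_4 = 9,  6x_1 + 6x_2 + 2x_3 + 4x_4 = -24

infinitely many solutions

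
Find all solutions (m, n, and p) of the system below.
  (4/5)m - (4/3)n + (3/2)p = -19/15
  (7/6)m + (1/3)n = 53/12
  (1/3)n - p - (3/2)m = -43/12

Row-reduce the augmented matrix:
R1 ← R1 / (4/5).
R2 ← R2 − 7/6·R1.
R3 ← R3 + 3/2·R1.
R2 ← R2 / (41/18).
R1 ← R1 + 5/3·R2.
R3 ← R3 + 13/6·R2.
R3 ← R3 / (-11/41).
R1 ← R1 − 45/164·R3.
R2 ← R2 + 315/328·R3.
Reading off the reduced rows gives m = 3, n = 11/4, p = 0.

m = 3, n = 11/4, p = 0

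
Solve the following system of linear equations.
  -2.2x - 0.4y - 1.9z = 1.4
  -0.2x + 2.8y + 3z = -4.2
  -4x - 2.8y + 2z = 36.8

x = -3, y = -6, z = 4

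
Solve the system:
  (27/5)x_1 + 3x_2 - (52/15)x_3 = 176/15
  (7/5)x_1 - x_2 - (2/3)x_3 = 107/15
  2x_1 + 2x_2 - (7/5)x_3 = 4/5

Row-reduce:
R1 ← R1 / (27/5).
R2 ← R2 − 7/5·R1.
R3 ← R3 − 2·R1.
R2 ← R2 / (-16/9).
R1 ← R1 − 5/9·R2.
R3 ← R3 − 8/9·R2.
Row 3 reduces to 0 = -3/2, a contradiction. The system is inconsistent.

no solution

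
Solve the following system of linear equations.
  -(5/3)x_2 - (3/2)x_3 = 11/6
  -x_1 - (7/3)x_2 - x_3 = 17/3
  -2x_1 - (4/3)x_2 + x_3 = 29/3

Row-reduce:
Swap R1 and R2.
R1 ← R1 / (-1).
R3 ← R3 + 2·R1.
R2 ← R2 / (-5/3).
R1 ← R1 − 7/3·R2.
R3 ← R3 − 10/3·R2.
Row 3 reduces to 0 = 2, a contradiction. The system is inconsistent.

no solution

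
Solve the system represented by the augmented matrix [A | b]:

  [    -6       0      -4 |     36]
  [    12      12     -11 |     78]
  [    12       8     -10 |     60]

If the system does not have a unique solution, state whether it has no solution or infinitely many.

Row-reduce the augmented matrix:
R1 ← R1 / (-6).
R2 ← R2 − 12·R1.
R3 ← R3 − 12·R1.
R2 ← R2 / (12).
R3 ← R3 − 8·R2.
R3 ← R3 / (-16/3).
R1 ← R1 − 2/3·R3.
R2 ← R2 + 19/12·R3.
Reading off the reduced rows gives x_1 = -2, x_2 = 3, x_3 = -6.

x_1 = -2, x_2 = 3, x_3 = -6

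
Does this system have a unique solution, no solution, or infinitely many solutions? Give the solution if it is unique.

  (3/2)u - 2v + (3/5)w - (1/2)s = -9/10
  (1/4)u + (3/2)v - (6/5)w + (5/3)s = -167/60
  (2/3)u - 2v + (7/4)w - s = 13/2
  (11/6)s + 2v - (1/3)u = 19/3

Row-reduce the augmented matrix:
R1 ← R1 / (3/2).
R2 ← R2 − 1/4·R1.
R3 ← R3 − 2/3·R1.
R4 ← R4 + 1/3·R1.
R2 ← R2 / (11/6).
R1 ← R1 + 4/3·R2.
R3 ← R3 + 10/9·R2.
R4 ← R4 − 14/9·R2.
R3 ← R3 / (153/220).
R1 ← R1 + 6/11·R3.
R2 ← R2 + 39/55·R3.
R4 ← R4 − 68/55·R3.
R4 ← R4 / (-43/162).
R1 ← R1 − 533/459·R4.
R2 ← R2 − 1141/918·R4.
R3 ← R3 − 560/1377·R4.
Reading off the reduced rows gives u = -3, v = -1, w = 6, s = 4.

u = -3, v = -1, w = 6, s = 4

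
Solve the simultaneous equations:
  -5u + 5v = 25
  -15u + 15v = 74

no solution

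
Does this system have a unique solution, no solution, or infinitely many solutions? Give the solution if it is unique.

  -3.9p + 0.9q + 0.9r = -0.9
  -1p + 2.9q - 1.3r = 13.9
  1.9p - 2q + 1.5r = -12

p = 0, q = 3, r = -4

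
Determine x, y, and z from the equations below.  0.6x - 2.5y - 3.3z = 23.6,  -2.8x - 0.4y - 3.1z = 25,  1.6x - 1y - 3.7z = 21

Row-reduce the augmented matrix:
R1 ← R1 / (3/5).
R2 ← R2 + 14/5·R1.
R3 ← R3 − 8/5·R1.
R2 ← R2 / (-181/15).
R1 ← R1 + 25/6·R2.
R3 ← R3 − 17/3·R2.
R3 ← R3 / (-3247/905).
R1 ← R1 − 643/724·R3.
R2 ← R2 − 555/362·R3.
Reading off the reduced rows gives x = -2, y = -2, z = -6.

x = -2, y = -2, z = -6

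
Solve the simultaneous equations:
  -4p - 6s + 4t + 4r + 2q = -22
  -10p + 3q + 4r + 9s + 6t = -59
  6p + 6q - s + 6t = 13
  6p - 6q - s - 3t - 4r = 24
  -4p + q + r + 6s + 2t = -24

Row-reduce:
R1 ← R1 / (-4).
R2 ← R2 + 10·R1.
R3 ← R3 − 6·R1.
R4 ← R4 − 6·R1.
R5 ← R5 + 4·R1.
R2 ← R2 / (-2).
R1 ← R1 + 1/2·R2.
R3 ← R3 − 9·R2.
R4 ← R4 + 3·R2.
R5 ← R5 + 1·R2.
R3 ← R3 / (-21).
R1 ← R1 − 1/2·R3.
R2 ← R2 − 3·R3.
R4 ← R4 − 11·R3.
R4 ← R4 / (16/3).
R1 ← R1 + 13/6·R4.
R2 ← R2 − 2·R4.
R3 ← R3 + 14/3·R4.
Rank is 4 with 5 unknowns, leaving t free.

infinitely many solutions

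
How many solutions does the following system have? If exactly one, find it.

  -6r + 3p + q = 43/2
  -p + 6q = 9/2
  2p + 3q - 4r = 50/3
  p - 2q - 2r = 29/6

Row-reduce the augmented matrix:
R1 ← R1 / (3).
R2 ← R2 + 1·R1.
R3 ← R3 − 2·R1.
R4 ← R4 − 1·R1.
R2 ← R2 / (19/3).
R1 ← R1 − 1/3·R2.
R3 ← R3 − 7/3·R2.
R4 ← R4 + 7/3·R2.
R3 ← R3 / (14/19).
R1 ← R1 + 36/19·R3.
R2 ← R2 + 6/19·R3.
R4 ← R4 + 14/19·R3.
R4 reduces to 0 = 0, so the extra equation is consistent.
Reading off the reduced rows gives p = 3/2, q = 1, r = -8/3.

p = 3/2, q = 1, r = -8/3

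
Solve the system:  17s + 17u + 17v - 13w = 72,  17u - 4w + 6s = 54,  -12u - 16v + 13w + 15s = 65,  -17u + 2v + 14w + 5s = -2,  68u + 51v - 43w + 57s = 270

u = 2, v = -1, w = 1, s = 4

Row-reduce the augmented matrix:
R1 ← R1 / (17).
R2 ← R2 − 17·R1.
R3 ← R3 + 12·R1.
R4 ← R4 + 17·R1.
R5 ← R5 − 68·R1.
R2 ← R2 / (-17).
R1 ← R1 − 1·R2.
R3 ← R3 + 4·R2.
R4 ← R4 − 19·R2.
R5 ← R5 + 17·R2.
R3 ← R3 / (29/17).
R1 ← R1 + 4/17·R3.
R2 ← R2 + 9/17·R3.
R4 ← R4 − 188/17·R3.
R4 ← R4 / (-89779/493).
R1 ← R1 − 2186/493·R4.
R2 ← R2 − 4846/493·R4.
R3 ← R3 − 503/29·R4.
R5 reduces to 0 = 0, so the extra equation is consistent.
Reading off the reduced rows gives u = 2, v = -1, w = 1, s = 4.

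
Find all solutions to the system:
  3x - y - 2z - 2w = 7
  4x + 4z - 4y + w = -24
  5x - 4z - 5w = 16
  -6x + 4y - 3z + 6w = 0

x = -4, y = -3, z = -4, w = -4

Row-reduce the augmented matrix:
R1 ← R1 / (3).
R2 ← R2 − 4·R1.
R3 ← R3 − 5·R1.
R4 ← R4 + 6·R1.
R2 ← R2 / (-8/3).
R1 ← R1 + 1/3·R2.
R3 ← R3 − 5/3·R2.
R4 ← R4 − 2·R2.
R3 ← R3 / (7/2).
R1 ← R1 + 3/2·R3.
R2 ← R2 + 5/2·R3.
R4 ← R4 + 2·R3.
R4 ← R4 / (143/28).
R1 ← R1 + 6/7·R4.
R2 ← R2 + 13/14·R4.
R3 ← R3 − 5/28·R4.
Reading off the reduced rows gives x = -4, y = -3, z = -4, w = -4.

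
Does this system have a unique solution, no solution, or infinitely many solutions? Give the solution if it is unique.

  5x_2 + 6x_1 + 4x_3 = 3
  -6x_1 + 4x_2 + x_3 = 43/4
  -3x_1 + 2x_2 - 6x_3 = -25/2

Row-reduce the augmented matrix:
R1 ← R1 / (6).
R2 ← R2 + 6·R1.
R3 ← R3 + 3·R1.
R2 ← R2 / (9).
R1 ← R1 − 5/6·R2.
R3 ← R3 − 9/2·R2.
R3 ← R3 / (-13/2).
R1 ← R1 − 11/54·R3.
R2 ← R2 − 5/9·R3.
Reading off the reduced rows gives x_1 = -4/3, x_2 = 0, x_3 = 11/4.

x_1 = -4/3, x_2 = 0, x_3 = 11/4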